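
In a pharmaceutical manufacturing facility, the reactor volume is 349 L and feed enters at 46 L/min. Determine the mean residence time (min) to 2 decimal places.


tau = V / v0
tau = 349 / 46
tau = 7.59 min


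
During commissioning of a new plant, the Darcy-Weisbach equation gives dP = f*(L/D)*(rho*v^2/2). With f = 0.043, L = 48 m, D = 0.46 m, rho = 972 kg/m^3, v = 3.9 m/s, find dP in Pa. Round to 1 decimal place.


dP = f * (L/D) * (rho*v^2/2)
dP = 0.043 * (48/0.46) * (972*3.9^2/2)
L/D = 104.34782609
rho*v^2/2 = 972*15.21/2 = 7392.06
dP = 0.043 * 104.34782609 * 7392.06
dP = 33167.9 Pa


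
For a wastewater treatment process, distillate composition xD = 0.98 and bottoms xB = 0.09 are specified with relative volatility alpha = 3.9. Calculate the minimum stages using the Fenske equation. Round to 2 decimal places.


N_min = ln((xD*(1-xB))/(xB*(1-xD))) / ln(alpha)
Numerator inside ln: 0.8918 / 0.0018 = 495.444444
ln(495.444444) = 6.205455
ln(alpha) = ln(3.9) = 1.360977
N_min = 6.205455 / 1.360977 = 4.56


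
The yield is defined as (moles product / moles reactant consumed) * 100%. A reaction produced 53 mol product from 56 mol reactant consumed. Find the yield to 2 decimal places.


Yield = (moles product / moles consumed) * 100%
Yield = (53 / 56) * 100
Yield = 0.9464 * 100
Yield = 94.64%


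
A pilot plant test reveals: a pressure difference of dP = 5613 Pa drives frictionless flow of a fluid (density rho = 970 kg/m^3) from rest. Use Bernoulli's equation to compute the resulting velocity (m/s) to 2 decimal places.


v = sqrt(2*dP/rho)
v = sqrt(2*5613/970)
v = sqrt(11.573196)
v = 3.40 m/s


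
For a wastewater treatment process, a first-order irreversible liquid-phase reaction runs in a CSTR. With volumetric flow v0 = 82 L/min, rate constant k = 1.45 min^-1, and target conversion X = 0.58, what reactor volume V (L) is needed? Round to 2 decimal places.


V = v0 * X / (k * (1 - X))
V = 82 * 0.58 / (1.45 * (1 - 0.58))
V = 47.56 / (1.45 * 0.42)
V = 47.56 / 0.609
V = 78.10 L


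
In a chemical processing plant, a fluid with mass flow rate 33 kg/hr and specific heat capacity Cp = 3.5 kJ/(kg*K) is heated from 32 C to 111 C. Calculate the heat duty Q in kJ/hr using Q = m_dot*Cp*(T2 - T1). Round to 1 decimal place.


Q = m_dot * Cp * (T2 - T1)
Q = 33 * 3.5 * (111 - 32)
Q = 33 * 3.5 * 79
Q = 9124.5 kJ/hr


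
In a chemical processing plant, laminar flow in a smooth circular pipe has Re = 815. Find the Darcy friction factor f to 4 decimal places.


f = 64 / Re
f = 64 / 815
f = 0.0785


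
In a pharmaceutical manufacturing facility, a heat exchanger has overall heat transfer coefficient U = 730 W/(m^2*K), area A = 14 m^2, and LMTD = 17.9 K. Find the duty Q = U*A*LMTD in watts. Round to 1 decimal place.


Q = U * A * LMTD
Q = 730 * 14 * 17.9
Q = 182938.0 W


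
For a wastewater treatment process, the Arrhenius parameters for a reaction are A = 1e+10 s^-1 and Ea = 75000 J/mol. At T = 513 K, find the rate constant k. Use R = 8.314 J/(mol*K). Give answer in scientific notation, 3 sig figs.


k = A * exp(-Ea/(R*T))
k = 1e+10 * exp(-75000 / (8.314 * 513))
k = 1e+10 * exp(-17.584656)
k = 2.31e+02


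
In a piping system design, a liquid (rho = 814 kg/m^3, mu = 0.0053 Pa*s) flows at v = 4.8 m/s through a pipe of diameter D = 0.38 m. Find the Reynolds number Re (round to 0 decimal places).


Re = rho * v * D / mu
Re = 814 * 4.8 * 0.38 / 0.0053
Re = 1484.736 / 0.0053
Re = 280139


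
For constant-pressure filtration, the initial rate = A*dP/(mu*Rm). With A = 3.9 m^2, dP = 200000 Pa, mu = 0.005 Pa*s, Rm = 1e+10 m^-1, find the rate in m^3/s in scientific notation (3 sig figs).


rate = A * dP / (mu * Rm)
rate = 3.9 * 200000 / (0.005 * 1e+10)
rate = 780000.0 / 5.000e+07
rate = 1.56e-02 m^3/s


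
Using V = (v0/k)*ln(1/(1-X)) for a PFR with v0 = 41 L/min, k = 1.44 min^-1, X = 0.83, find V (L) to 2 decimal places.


V = (v0/k) * ln(1/(1-X))
V = (41/1.44) * ln(1/(1-0.83))
V = 28.472222 * ln(5.882353)
V = 28.472222 * 1.771957
V = 50.45 L


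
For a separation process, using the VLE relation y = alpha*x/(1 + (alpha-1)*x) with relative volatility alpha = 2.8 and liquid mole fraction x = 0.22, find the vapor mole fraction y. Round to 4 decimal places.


y = alpha*x / (1 + (alpha-1)*x)
y = 2.8*0.22 / (1 + (2.8-1)*0.22)
y = 0.616 / (1 + 0.396)
y = 0.616 / 1.396
y = 0.4413


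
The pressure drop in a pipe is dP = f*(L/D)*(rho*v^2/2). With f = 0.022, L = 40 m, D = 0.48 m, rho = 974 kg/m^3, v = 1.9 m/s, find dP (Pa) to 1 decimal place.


dP = f * (L/D) * (rho*v^2/2)
dP = 0.022 * (40/0.48) * (974*1.9^2/2)
L/D = 83.33333333
rho*v^2/2 = 974*3.61/2 = 1758.07
dP = 0.022 * 83.33333333 * 1758.07
dP = 3223.1 Pa


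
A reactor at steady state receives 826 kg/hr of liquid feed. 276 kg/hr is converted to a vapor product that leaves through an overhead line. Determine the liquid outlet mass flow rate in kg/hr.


Steady-state mass balance on the main outlet: F_out = F_in - F_removed
F_out = 826 - 276
F_out = 550 kg/hr


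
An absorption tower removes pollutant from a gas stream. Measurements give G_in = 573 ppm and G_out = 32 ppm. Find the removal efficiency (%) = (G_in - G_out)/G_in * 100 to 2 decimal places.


Efficiency = (G_in - G_out) / G_in * 100%
Efficiency = (573 - 32) / 573 * 100
Efficiency = 541 / 573 * 100
Efficiency = 94.42%


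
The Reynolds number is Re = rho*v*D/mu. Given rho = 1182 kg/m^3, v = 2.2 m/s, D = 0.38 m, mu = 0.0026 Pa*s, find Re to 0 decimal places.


Re = rho * v * D / mu
Re = 1182 * 2.2 * 0.38 / 0.0026
Re = 988.152 / 0.0026
Re = 380058


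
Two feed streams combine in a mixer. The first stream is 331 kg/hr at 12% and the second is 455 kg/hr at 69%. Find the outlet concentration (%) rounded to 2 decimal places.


Mass balance on solute: F1*x1 + F2*x2 = F3*x3
F3 = F1 + F2 = 331 + 455 = 786 kg/hr
x3 = (F1*x1 + F2*x2)/F3
x3 = (331*0.12 + 455*0.69) / 786
x3 = 45.00%


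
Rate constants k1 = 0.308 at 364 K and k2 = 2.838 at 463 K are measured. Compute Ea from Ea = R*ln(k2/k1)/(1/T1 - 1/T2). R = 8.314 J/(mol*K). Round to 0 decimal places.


Ea = R * ln(k2/k1) / (1/T1 - 1/T2)
ln(k2/k1) = ln(2.838/0.308) = 2.2207551
1/T1 - 1/T2 = 1/364 - 1/463 = 0.000587425533
Ea = 8.314 * 2.2207551 / 0.000587425533
Ea = 31431 J/mol


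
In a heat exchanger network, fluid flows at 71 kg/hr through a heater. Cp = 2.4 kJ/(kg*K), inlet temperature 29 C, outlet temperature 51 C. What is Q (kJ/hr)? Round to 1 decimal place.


Q = m_dot * Cp * (T2 - T1)
Q = 71 * 2.4 * (51 - 29)
Q = 71 * 2.4 * 22
Q = 3748.8 kJ/hr


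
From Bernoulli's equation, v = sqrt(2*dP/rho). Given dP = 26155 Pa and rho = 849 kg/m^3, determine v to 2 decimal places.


v = sqrt(2*dP/rho)
v = sqrt(2*26155/849)
v = sqrt(61.613663)
v = 7.85 m/s


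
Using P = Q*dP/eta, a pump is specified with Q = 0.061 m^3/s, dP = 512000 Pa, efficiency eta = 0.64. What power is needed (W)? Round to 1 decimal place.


P = Q * dP / eta
P = 0.061 * 512000 / 0.64
P = 31232.0 / 0.64
P = 48800.0 W


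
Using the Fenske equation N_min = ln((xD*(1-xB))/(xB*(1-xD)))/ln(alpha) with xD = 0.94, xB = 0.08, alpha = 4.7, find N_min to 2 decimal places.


N_min = ln((xD*(1-xB))/(xB*(1-xD))) / ln(alpha)
Numerator inside ln: 0.8648 / 0.0048 = 180.166667
ln(180.166667) = 5.193882
ln(alpha) = ln(4.7) = 1.547563
N_min = 5.193882 / 1.547563 = 3.36


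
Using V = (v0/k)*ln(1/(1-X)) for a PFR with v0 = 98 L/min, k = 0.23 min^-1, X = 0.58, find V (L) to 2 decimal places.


V = (v0/k) * ln(1/(1-X))
V = (98/0.23) * ln(1/(1-0.58))
V = 426.086957 * ln(2.380952)
V = 426.086957 * 0.8675
V = 369.63 L


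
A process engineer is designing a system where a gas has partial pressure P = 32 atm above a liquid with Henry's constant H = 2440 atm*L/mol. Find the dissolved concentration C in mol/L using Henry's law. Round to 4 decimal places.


C = P / H
C = 32 / 2440
C = 0.0131 mol/L


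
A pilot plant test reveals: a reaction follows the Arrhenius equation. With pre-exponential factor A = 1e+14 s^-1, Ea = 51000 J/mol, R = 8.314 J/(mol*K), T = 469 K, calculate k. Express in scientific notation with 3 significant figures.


k = A * exp(-Ea/(R*T))
k = 1e+14 * exp(-51000 / (8.314 * 469))
k = 1e+14 * exp(-13.079385)
k = 2.09e+08


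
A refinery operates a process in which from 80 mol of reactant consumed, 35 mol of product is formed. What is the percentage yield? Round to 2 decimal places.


Yield = (moles product / moles consumed) * 100%
Yield = (35 / 80) * 100
Yield = 0.4375 * 100
Yield = 43.75%


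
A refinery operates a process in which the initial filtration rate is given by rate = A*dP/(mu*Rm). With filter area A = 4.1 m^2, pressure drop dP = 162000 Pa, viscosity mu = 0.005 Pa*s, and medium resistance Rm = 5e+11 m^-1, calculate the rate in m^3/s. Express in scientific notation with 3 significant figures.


rate = A * dP / (mu * Rm)
rate = 4.1 * 162000 / (0.005 * 5e+11)
rate = 664200.0 / 2.500e+09
rate = 2.66e-04 m^3/s


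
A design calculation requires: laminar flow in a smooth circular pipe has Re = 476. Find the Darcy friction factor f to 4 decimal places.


f = 64 / Re
f = 64 / 476
f = 0.1345


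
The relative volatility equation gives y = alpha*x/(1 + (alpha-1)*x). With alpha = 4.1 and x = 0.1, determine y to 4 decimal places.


y = alpha*x / (1 + (alpha-1)*x)
y = 4.1*0.1 / (1 + (4.1-1)*0.1)
y = 0.41 / (1 + 0.31)
y = 0.41 / 1.31
y = 0.3130


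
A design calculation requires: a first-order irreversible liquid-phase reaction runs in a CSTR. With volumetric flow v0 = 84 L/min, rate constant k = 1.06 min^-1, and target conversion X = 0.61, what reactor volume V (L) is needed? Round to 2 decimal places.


V = v0 * X / (k * (1 - X))
V = 84 * 0.61 / (1.06 * (1 - 0.61))
V = 51.24 / (1.06 * 0.39)
V = 51.24 / 0.4134
V = 123.95 L


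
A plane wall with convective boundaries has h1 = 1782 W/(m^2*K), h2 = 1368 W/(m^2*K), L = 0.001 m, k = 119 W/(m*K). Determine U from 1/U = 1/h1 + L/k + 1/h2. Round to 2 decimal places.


1/U = 1/h1 + L/k + 1/h2
1/U = 1/1782 + 0.001/119 + 1/1368
1/U = 0.0005611672 + 8.4034e-06 + 0.0007309942
1/U = 0.0013005648
U = 768.90 W/(m^2*K)


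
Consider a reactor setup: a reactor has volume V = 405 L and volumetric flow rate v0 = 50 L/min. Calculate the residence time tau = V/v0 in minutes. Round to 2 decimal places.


tau = V / v0
tau = 405 / 50
tau = 8.10 min


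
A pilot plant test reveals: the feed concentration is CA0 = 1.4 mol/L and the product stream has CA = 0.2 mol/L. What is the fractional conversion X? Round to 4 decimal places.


X = (CA0 - CA) / CA0
X = (1.4 - 0.2) / 1.4
X = 1.2 / 1.4
X = 0.8571


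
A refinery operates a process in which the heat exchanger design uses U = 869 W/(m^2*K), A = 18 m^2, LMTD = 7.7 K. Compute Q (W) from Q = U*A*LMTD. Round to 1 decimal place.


Q = U * A * LMTD
Q = 869 * 18 * 7.7
Q = 120443.4 W


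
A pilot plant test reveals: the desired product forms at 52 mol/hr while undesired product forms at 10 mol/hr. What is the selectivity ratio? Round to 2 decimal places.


S = desired product rate / undesired product rate
S = 52 / 10
S = 5.20


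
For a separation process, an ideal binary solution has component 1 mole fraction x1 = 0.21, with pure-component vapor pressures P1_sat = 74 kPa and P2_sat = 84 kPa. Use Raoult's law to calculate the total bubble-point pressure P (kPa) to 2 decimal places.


P = x1*P1_sat + x2*P2_sat
x2 = 1 - x1 = 1 - 0.21 = 0.79
P = 0.21*74 + 0.79*84
P = 15.54 + 66.36
P = 81.90 kPa


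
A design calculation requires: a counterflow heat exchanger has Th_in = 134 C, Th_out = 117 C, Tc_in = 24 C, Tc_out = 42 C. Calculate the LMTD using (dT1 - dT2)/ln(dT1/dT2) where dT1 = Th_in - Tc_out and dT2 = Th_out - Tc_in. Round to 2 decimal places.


dT1 = Th_in - Tc_out = 134 - 42 = 92
dT2 = Th_out - Tc_in = 117 - 24 = 93
LMTD = (dT1 - dT2) / ln(dT1/dT2)
LMTD = (92 - 93) / ln(92/93)
LMTD = 92.50 K


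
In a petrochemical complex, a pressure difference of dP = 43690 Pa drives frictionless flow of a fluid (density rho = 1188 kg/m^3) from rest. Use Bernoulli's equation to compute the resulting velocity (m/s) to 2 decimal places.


v = sqrt(2*dP/rho)
v = sqrt(2*43690/1188)
v = sqrt(73.552189)
v = 8.58 m/s


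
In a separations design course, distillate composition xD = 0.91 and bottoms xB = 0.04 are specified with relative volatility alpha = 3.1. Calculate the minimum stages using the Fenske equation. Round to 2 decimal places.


N_min = ln((xD*(1-xB))/(xB*(1-xD))) / ln(alpha)
Numerator inside ln: 0.8736 / 0.0036 = 242.666667
ln(242.666667) = 5.491689
ln(alpha) = ln(3.1) = 1.131402
N_min = 5.491689 / 1.131402 = 4.85


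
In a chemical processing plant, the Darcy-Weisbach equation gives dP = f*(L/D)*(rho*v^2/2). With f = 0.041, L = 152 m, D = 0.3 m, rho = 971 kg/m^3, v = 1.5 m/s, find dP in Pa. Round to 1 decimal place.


dP = f * (L/D) * (rho*v^2/2)
dP = 0.041 * (152/0.3) * (971*1.5^2/2)
L/D = 506.66666667
rho*v^2/2 = 971*2.25/2 = 1092.375
dP = 0.041 * 506.66666667 * 1092.375
dP = 22692.3 Pa


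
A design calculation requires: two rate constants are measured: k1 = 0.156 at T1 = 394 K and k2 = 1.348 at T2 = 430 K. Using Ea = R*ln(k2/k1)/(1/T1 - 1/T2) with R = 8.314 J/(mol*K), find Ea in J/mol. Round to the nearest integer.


Ea = R * ln(k2/k1) / (1/T1 - 1/T2)
ln(k2/k1) = ln(1.348/0.156) = 2.1565213
1/T1 - 1/T2 = 1/394 - 1/430 = 0.000212489671
Ea = 8.314 * 2.1565213 / 0.000212489671
Ea = 84377 J/mol


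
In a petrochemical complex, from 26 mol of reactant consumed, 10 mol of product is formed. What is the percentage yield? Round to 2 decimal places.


Yield = (moles product / moles consumed) * 100%
Yield = (10 / 26) * 100
Yield = 0.3846 * 100
Yield = 38.46%


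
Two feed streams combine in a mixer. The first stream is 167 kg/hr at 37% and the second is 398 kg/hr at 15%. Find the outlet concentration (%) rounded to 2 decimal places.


Mass balance on solute: F1*x1 + F2*x2 = F3*x3
F3 = F1 + F2 = 167 + 398 = 565 kg/hr
x3 = (F1*x1 + F2*x2)/F3
x3 = (167*0.37 + 398*0.15) / 565
x3 = 21.50%


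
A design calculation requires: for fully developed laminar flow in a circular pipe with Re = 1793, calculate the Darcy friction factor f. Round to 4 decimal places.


f = 64 / Re
f = 64 / 1793
f = 0.0357


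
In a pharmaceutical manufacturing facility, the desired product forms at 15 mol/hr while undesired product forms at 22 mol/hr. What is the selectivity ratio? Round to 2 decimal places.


S = desired product rate / undesired product rate
S = 15 / 22
S = 0.68


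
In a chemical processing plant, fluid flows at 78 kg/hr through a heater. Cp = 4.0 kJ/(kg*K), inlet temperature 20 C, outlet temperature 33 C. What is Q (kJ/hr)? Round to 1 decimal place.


Q = m_dot * Cp * (T2 - T1)
Q = 78 * 4.0 * (33 - 20)
Q = 78 * 4.0 * 13
Q = 4056.0 kJ/hr


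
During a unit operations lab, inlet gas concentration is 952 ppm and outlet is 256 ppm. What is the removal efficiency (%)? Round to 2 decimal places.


Efficiency = (G_in - G_out) / G_in * 100%
Efficiency = (952 - 256) / 952 * 100
Efficiency = 696 / 952 * 100
Efficiency = 73.11%


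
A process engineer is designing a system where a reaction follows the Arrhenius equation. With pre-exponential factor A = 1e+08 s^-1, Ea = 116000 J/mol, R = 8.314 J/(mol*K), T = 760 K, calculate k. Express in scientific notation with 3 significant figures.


k = A * exp(-Ea/(R*T))
k = 1e+08 * exp(-116000 / (8.314 * 760))
k = 1e+08 * exp(-18.358381)
k = 1.06e+00


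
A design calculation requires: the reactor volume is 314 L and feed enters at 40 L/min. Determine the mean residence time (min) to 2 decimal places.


tau = V / v0
tau = 314 / 40
tau = 7.85 min


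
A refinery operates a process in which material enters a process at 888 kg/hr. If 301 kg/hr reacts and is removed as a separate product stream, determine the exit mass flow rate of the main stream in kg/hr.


Steady-state mass balance on the main outlet: F_out = F_in - F_removed
F_out = 888 - 301
F_out = 587 kg/hr


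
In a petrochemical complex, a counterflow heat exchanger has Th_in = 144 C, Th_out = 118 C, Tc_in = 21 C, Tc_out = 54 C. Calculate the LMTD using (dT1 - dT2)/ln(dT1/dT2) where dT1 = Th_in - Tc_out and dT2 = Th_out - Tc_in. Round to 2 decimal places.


dT1 = Th_in - Tc_out = 144 - 54 = 90
dT2 = Th_out - Tc_in = 118 - 21 = 97
LMTD = (dT1 - dT2) / ln(dT1/dT2)
LMTD = (90 - 97) / ln(90/97)
LMTD = 93.46 K


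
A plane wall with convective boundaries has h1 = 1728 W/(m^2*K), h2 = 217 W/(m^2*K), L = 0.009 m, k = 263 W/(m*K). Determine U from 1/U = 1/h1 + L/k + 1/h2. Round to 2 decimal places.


1/U = 1/h1 + L/k + 1/h2
1/U = 1/1728 + 0.009/263 + 1/217
1/U = 0.0005787037 + 3.42205e-05 + 0.0046082949
1/U = 0.0052212191
U = 191.53 W/(m^2*K)


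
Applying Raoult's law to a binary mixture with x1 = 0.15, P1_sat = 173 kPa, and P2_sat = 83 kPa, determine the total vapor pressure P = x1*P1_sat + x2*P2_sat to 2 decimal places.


P = x1*P1_sat + x2*P2_sat
x2 = 1 - x1 = 1 - 0.15 = 0.85
P = 0.15*173 + 0.85*83
P = 25.95 + 70.55
P = 96.50 kPa


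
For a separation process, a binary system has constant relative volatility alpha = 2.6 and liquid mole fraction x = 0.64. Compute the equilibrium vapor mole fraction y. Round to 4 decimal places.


y = alpha*x / (1 + (alpha-1)*x)
y = 2.6*0.64 / (1 + (2.6-1)*0.64)
y = 1.664 / (1 + 1.024)
y = 1.664 / 2.024
y = 0.8221


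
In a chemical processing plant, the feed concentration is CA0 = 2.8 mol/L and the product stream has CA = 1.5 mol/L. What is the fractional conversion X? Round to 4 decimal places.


X = (CA0 - CA) / CA0
X = (2.8 - 1.5) / 2.8
X = 1.3 / 2.8
X = 0.4643


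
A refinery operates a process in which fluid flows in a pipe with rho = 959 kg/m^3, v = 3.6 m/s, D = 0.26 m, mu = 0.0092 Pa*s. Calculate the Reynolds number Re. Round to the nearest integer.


Re = rho * v * D / mu
Re = 959 * 3.6 * 0.26 / 0.0092
Re = 897.624 / 0.0092
Re = 97568


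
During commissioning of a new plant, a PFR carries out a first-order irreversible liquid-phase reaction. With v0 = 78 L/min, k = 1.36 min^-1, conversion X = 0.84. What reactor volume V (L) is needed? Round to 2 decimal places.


V = (v0/k) * ln(1/(1-X))
V = (78/1.36) * ln(1/(1-0.84))
V = 57.352941 * ln(6.25)
V = 57.352941 * 1.832581
V = 105.10 L


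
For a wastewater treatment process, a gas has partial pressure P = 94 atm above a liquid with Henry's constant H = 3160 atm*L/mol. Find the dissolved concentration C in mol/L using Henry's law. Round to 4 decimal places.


C = P / H
C = 94 / 3160
C = 0.0297 mol/L


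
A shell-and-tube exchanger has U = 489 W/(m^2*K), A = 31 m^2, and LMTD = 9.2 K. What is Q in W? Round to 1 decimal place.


Q = U * A * LMTD
Q = 489 * 31 * 9.2
Q = 139462.8 W


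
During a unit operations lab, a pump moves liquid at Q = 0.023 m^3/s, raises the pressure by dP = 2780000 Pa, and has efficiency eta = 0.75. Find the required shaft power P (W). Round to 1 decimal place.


P = Q * dP / eta
P = 0.023 * 2780000 / 0.75
P = 63940.0 / 0.75
P = 85253.3 W


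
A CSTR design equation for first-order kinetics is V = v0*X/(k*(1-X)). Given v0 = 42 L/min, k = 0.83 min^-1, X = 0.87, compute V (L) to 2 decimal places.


V = v0 * X / (k * (1 - X))
V = 42 * 0.87 / (0.83 * (1 - 0.87))
V = 36.54 / (0.83 * 0.13)
V = 36.54 / 0.1079
V = 338.65 L


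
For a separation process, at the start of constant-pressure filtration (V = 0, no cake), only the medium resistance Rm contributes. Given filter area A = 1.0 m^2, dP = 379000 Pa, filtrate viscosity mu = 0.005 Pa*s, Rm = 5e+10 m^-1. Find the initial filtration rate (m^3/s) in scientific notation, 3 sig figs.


rate = A * dP / (mu * Rm)
rate = 1.0 * 379000 / (0.005 * 5e+10)
rate = 379000.0 / 2.500e+08
rate = 1.52e-03 m^3/s


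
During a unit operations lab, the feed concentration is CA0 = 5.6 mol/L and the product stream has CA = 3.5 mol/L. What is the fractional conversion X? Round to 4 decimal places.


X = (CA0 - CA) / CA0
X = (5.6 - 3.5) / 5.6
X = 2.1 / 5.6
X = 0.3750


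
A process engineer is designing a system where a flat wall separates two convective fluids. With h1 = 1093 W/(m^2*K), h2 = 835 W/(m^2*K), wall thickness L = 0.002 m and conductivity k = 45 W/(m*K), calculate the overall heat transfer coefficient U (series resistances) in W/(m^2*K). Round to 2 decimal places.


1/U = 1/h1 + L/k + 1/h2
1/U = 1/1093 + 0.002/45 + 1/835
1/U = 0.0009149131 + 4.44444e-05 + 0.0011976048
1/U = 0.0021569623
U = 463.61 W/(m^2*K)


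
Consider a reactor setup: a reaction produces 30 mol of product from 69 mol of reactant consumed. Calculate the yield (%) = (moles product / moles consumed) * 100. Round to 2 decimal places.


Yield = (moles product / moles consumed) * 100%
Yield = (30 / 69) * 100
Yield = 0.4348 * 100
Yield = 43.48%


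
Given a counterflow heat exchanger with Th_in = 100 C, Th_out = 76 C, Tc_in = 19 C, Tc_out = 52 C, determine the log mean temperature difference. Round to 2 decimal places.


dT1 = Th_in - Tc_out = 100 - 52 = 48
dT2 = Th_out - Tc_in = 76 - 19 = 57
LMTD = (dT1 - dT2) / ln(dT1/dT2)
LMTD = (48 - 57) / ln(48/57)
LMTD = 52.37 K


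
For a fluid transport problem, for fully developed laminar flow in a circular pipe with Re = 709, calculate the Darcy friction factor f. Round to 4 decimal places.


f = 64 / Re
f = 64 / 709
f = 0.0903


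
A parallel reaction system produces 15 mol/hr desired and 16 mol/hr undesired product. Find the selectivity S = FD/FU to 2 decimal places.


S = desired product rate / undesired product rate
S = 15 / 16
S = 0.94


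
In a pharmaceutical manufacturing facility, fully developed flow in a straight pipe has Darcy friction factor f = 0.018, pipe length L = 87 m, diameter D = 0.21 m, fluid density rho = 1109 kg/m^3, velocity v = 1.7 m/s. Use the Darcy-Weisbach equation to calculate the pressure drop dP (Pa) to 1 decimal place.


dP = f * (L/D) * (rho*v^2/2)
dP = 0.018 * (87/0.21) * (1109*1.7^2/2)
L/D = 414.28571429
rho*v^2/2 = 1109*2.89/2 = 1602.505
dP = 0.018 * 414.28571429 * 1602.505
dP = 11950.1 Pa


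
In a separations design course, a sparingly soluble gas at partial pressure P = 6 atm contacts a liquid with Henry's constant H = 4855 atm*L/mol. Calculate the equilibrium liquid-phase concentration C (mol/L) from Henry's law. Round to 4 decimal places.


C = P / H
C = 6 / 4855
C = 0.0012 mol/L


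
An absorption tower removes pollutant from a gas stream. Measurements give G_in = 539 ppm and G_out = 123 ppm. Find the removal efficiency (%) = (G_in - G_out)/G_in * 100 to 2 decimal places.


Efficiency = (G_in - G_out) / G_in * 100%
Efficiency = (539 - 123) / 539 * 100
Efficiency = 416 / 539 * 100
Efficiency = 77.18%


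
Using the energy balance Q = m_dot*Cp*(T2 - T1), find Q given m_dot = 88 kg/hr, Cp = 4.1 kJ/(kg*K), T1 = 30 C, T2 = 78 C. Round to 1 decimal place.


Q = m_dot * Cp * (T2 - T1)
Q = 88 * 4.1 * (78 - 30)
Q = 88 * 4.1 * 48
Q = 17318.4 kJ/hr


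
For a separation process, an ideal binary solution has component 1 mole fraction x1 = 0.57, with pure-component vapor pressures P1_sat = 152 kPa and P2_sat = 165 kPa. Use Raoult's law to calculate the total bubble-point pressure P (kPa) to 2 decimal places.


P = x1*P1_sat + x2*P2_sat
x2 = 1 - x1 = 1 - 0.57 = 0.43
P = 0.57*152 + 0.43*165
P = 86.64 + 70.95
P = 157.59 kPa


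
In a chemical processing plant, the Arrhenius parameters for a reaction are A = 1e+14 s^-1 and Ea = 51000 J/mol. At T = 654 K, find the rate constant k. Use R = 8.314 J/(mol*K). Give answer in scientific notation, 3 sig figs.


k = A * exp(-Ea/(R*T))
k = 1e+14 * exp(-51000 / (8.314 * 654))
k = 1e+14 * exp(-9.379559)
k = 8.44e+09


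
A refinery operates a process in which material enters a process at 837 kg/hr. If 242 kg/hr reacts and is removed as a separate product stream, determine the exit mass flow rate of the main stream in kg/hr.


Steady-state mass balance on the main outlet: F_out = F_in - F_removed
F_out = 837 - 242
F_out = 595 kg/hr


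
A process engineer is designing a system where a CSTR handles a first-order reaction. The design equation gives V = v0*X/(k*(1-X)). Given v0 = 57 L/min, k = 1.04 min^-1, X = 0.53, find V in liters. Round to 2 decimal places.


V = v0 * X / (k * (1 - X))
V = 57 * 0.53 / (1.04 * (1 - 0.53))
V = 30.21 / (1.04 * 0.47)
V = 30.21 / 0.4888
V = 61.80 L


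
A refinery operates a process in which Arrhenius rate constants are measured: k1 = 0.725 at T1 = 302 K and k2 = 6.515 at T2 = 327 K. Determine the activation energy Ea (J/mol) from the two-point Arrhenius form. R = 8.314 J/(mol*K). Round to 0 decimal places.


Ea = R * ln(k2/k1) / (1/T1 - 1/T2)
ln(k2/k1) = ln(6.515/0.725) = 2.1956908
1/T1 - 1/T2 = 1/302 - 1/327 = 0.000253154303
Ea = 8.314 * 2.1956908 / 0.000253154303
Ea = 72110 J/mol


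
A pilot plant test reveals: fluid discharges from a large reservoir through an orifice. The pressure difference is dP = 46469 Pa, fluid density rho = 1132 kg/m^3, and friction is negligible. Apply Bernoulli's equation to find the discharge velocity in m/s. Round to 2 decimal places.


v = sqrt(2*dP/rho)
v = sqrt(2*46469/1132)
v = sqrt(82.100707)
v = 9.06 m/s


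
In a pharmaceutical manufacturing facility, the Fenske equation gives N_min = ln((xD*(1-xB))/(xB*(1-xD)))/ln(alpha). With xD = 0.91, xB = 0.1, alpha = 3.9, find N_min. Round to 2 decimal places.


N_min = ln((xD*(1-xB))/(xB*(1-xD))) / ln(alpha)
Numerator inside ln: 0.819 / 0.009 = 91.0
ln(91.0) = 4.51086
ln(alpha) = ln(3.9) = 1.360977
N_min = 4.51086 / 1.360977 = 3.31


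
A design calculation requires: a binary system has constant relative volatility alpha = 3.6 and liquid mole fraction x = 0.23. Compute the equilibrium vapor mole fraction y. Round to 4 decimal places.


y = alpha*x / (1 + (alpha-1)*x)
y = 3.6*0.23 / (1 + (3.6-1)*0.23)
y = 0.828 / (1 + 0.598)
y = 0.828 / 1.598
y = 0.5181


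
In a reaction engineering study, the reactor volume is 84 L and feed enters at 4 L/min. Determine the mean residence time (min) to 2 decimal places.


tau = V / v0
tau = 84 / 4
tau = 21.00 min


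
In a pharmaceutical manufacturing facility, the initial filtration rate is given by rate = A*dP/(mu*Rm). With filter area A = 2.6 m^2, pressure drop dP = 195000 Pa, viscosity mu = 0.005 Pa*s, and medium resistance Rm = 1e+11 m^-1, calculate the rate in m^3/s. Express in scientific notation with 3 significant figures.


rate = A * dP / (mu * Rm)
rate = 2.6 * 195000 / (0.005 * 1e+11)
rate = 507000.0 / 5.000e+08
rate = 1.01e-03 m^3/s


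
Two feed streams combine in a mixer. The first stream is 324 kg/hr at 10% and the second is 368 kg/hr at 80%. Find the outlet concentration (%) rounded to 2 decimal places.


Mass balance on solute: F1*x1 + F2*x2 = F3*x3
F3 = F1 + F2 = 324 + 368 = 692 kg/hr
x3 = (F1*x1 + F2*x2)/F3
x3 = (324*0.1 + 368*0.8) / 692
x3 = 47.23%


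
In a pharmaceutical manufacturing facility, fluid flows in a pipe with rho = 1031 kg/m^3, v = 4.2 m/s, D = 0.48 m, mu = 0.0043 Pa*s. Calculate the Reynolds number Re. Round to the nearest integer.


Re = rho * v * D / mu
Re = 1031 * 4.2 * 0.48 / 0.0043
Re = 2078.496 / 0.0043
Re = 483371


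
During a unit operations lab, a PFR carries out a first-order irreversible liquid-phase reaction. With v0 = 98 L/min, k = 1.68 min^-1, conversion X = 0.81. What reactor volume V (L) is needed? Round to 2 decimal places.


V = (v0/k) * ln(1/(1-X))
V = (98/1.68) * ln(1/(1-0.81))
V = 58.333333 * ln(5.263158)
V = 58.333333 * 1.660731
V = 96.88 L


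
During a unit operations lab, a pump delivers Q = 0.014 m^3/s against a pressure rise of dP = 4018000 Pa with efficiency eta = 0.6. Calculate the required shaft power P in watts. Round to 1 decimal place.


P = Q * dP / eta
P = 0.014 * 4018000 / 0.6
P = 56252.0 / 0.6
P = 93753.3 W


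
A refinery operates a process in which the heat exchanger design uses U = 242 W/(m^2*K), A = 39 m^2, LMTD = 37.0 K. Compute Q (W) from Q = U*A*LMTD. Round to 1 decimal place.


Q = U * A * LMTD
Q = 242 * 39 * 37.0
Q = 349206.0 W


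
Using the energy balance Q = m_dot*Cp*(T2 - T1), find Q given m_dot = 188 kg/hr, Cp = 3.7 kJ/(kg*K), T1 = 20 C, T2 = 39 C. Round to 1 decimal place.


Q = m_dot * Cp * (T2 - T1)
Q = 188 * 3.7 * (39 - 20)
Q = 188 * 3.7 * 19
Q = 13216.4 kJ/hr


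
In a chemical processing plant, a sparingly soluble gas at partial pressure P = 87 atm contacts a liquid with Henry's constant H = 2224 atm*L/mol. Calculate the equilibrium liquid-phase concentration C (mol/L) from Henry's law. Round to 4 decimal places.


C = P / H
C = 87 / 2224
C = 0.0391 mol/L


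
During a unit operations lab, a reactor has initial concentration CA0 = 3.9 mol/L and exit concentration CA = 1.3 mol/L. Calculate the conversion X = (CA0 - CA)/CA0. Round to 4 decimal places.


X = (CA0 - CA) / CA0
X = (3.9 - 1.3) / 3.9
X = 2.6 / 3.9
X = 0.6667


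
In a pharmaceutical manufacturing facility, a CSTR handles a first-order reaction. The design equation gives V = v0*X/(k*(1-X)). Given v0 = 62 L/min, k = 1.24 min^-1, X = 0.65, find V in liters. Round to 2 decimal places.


V = v0 * X / (k * (1 - X))
V = 62 * 0.65 / (1.24 * (1 - 0.65))
V = 40.3 / (1.24 * 0.35)
V = 40.3 / 0.434
V = 92.86 L


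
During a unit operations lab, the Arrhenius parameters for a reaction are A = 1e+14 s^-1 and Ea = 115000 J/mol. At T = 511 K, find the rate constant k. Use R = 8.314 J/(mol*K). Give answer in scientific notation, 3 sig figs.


k = A * exp(-Ea/(R*T))
k = 1e+14 * exp(-115000 / (8.314 * 511))
k = 1e+14 * exp(-27.06867)
k = 1.75e+02


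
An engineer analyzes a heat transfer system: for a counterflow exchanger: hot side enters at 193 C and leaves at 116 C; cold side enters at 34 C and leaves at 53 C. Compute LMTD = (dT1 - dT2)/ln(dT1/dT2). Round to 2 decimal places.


dT1 = Th_in - Tc_out = 193 - 53 = 140
dT2 = Th_out - Tc_in = 116 - 34 = 82
LMTD = (dT1 - dT2) / ln(dT1/dT2)
LMTD = (140 - 82) / ln(140/82)
LMTD = 108.43 K


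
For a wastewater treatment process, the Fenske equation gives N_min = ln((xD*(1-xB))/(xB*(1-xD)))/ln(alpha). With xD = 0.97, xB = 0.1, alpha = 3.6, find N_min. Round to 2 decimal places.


N_min = ln((xD*(1-xB))/(xB*(1-xD))) / ln(alpha)
Numerator inside ln: 0.873 / 0.003 = 291.0
ln(291.0) = 5.673323
ln(alpha) = ln(3.6) = 1.280934
N_min = 5.673323 / 1.280934 = 4.43


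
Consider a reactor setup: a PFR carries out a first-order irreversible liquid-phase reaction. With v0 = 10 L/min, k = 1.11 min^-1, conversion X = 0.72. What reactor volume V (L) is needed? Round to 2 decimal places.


V = (v0/k) * ln(1/(1-X))
V = (10/1.11) * ln(1/(1-0.72))
V = 9.009009 * ln(3.571429)
V = 9.009009 * 1.272966
V = 11.47 L


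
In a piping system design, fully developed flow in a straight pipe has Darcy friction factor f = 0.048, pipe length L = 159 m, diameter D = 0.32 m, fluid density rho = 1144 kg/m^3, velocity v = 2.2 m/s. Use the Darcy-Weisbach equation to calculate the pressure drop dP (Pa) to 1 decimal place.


dP = f * (L/D) * (rho*v^2/2)
dP = 0.048 * (159/0.32) * (1144*2.2^2/2)
L/D = 496.875
rho*v^2/2 = 1144*4.84/2 = 2768.48
dP = 0.048 * 496.875 * 2768.48
dP = 66028.2 Pa


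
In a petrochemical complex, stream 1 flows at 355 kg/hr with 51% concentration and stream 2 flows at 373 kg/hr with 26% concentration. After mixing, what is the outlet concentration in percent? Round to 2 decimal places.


Mass balance on solute: F1*x1 + F2*x2 = F3*x3
F3 = F1 + F2 = 355 + 373 = 728 kg/hr
x3 = (F1*x1 + F2*x2)/F3
x3 = (355*0.51 + 373*0.26) / 728
x3 = 38.19%


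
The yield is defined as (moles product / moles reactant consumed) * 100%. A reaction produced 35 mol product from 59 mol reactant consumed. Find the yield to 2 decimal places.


Yield = (moles product / moles consumed) * 100%
Yield = (35 / 59) * 100
Yield = 0.5932 * 100
Yield = 59.32%


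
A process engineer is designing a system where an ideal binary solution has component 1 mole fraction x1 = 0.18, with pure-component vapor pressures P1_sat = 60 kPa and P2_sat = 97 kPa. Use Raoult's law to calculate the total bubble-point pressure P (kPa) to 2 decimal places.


P = x1*P1_sat + x2*P2_sat
x2 = 1 - x1 = 1 - 0.18 = 0.82
P = 0.18*60 + 0.82*97
P = 10.8 + 79.54
P = 90.34 kPa


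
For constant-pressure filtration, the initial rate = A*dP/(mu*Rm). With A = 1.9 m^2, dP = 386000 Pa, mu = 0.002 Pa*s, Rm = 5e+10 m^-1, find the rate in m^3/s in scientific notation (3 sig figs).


rate = A * dP / (mu * Rm)
rate = 1.9 * 386000 / (0.002 * 5e+10)
rate = 733400.0 / 1.000e+08
rate = 7.33e-03 m^3/s


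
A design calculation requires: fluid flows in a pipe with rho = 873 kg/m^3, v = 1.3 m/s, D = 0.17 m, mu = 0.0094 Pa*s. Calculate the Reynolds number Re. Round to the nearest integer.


Re = rho * v * D / mu
Re = 873 * 1.3 * 0.17 / 0.0094
Re = 192.933 / 0.0094
Re = 20525


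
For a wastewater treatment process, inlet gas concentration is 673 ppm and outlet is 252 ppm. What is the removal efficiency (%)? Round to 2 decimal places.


Efficiency = (G_in - G_out) / G_in * 100%
Efficiency = (673 - 252) / 673 * 100
Efficiency = 421 / 673 * 100
Efficiency = 62.56%


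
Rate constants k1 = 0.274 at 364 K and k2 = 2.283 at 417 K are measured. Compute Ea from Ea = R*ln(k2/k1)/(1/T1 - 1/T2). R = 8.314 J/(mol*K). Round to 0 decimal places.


Ea = R * ln(k2/k1) / (1/T1 - 1/T2)
ln(k2/k1) = ln(2.283/0.274) = 2.1201175
1/T1 - 1/T2 = 1/364 - 1/417 = 0.000349171212
Ea = 8.314 * 2.1201175 / 0.000349171212
Ea = 50481 J/mol


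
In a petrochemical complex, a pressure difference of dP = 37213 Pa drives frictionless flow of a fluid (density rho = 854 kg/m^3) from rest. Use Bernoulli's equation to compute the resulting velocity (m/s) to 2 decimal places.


v = sqrt(2*dP/rho)
v = sqrt(2*37213/854)
v = sqrt(87.149883)
v = 9.34 m/s


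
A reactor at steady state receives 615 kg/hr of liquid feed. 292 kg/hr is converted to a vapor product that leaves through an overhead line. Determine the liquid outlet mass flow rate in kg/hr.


Steady-state mass balance on the main outlet: F_out = F_in - F_removed
F_out = 615 - 292
F_out = 323 kg/hr


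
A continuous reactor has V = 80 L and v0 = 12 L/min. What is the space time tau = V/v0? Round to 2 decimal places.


tau = V / v0
tau = 80 / 12
tau = 6.67 min


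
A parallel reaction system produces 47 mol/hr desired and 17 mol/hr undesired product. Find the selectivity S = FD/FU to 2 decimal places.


S = desired product rate / undesired product rate
S = 47 / 17
S = 2.76


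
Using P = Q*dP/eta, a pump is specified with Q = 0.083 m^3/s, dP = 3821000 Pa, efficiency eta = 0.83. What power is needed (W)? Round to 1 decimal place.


P = Q * dP / eta
P = 0.083 * 3821000 / 0.83
P = 317143.0 / 0.83
P = 382100.0 W


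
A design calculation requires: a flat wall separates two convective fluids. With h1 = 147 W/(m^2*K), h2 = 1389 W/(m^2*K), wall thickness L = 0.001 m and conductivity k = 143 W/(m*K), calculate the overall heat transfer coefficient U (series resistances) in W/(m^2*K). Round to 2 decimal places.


1/U = 1/h1 + L/k + 1/h2
1/U = 1/147 + 0.001/143 + 1/1389
1/U = 0.0068027211 + 6.993e-06 + 0.0007199424
1/U = 0.0075296565
U = 132.81 W/(m^2*K)


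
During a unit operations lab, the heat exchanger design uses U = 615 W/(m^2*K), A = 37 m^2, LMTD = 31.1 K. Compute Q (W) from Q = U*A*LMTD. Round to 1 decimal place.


Q = U * A * LMTD
Q = 615 * 37 * 31.1
Q = 707680.5 W


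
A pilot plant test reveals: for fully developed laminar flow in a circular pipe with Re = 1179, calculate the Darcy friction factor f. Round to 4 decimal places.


f = 64 / Re
f = 64 / 1179
f = 0.0543


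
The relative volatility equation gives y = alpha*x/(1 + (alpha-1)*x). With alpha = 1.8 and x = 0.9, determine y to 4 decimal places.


y = alpha*x / (1 + (alpha-1)*x)
y = 1.8*0.9 / (1 + (1.8-1)*0.9)
y = 1.62 / (1 + 0.72)
y = 1.62 / 1.72
y = 0.9419


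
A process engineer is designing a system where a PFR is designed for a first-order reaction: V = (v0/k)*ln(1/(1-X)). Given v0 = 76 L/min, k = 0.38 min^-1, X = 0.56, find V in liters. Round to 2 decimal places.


V = (v0/k) * ln(1/(1-X))
V = (76/0.38) * ln(1/(1-0.56))
V = 200.0 * ln(2.272727)
V = 200.0 * 0.82098
V = 164.20 L


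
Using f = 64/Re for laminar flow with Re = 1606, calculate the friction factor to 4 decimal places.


f = 64 / Re
f = 64 / 1606
f = 0.0399


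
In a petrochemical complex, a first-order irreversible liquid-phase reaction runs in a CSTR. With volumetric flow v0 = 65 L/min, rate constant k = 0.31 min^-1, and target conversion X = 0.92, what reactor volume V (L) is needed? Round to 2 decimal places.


V = v0 * X / (k * (1 - X))
V = 65 * 0.92 / (0.31 * (1 - 0.92))
V = 59.8 / (0.31 * 0.08)
V = 59.8 / 0.0248
V = 2411.29 L


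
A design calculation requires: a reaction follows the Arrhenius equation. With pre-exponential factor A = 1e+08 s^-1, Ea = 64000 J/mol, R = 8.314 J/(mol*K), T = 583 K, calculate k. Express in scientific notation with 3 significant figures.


k = A * exp(-Ea/(R*T))
k = 1e+08 * exp(-64000 / (8.314 * 583))
k = 1e+08 * exp(-13.203875)
k = 1.84e+02


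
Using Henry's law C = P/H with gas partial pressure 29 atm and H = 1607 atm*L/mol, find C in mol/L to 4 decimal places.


C = P / H
C = 29 / 1607
C = 0.0180 mol/L


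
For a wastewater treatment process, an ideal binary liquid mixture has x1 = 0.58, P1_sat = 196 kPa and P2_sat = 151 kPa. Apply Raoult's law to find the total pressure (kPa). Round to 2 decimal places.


P = x1*P1_sat + x2*P2_sat
x2 = 1 - x1 = 1 - 0.58 = 0.42
P = 0.58*196 + 0.42*151
P = 113.68 + 63.42
P = 177.10 kPa


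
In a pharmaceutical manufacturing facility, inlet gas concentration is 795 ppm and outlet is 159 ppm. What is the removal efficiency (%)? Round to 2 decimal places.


Efficiency = (G_in - G_out) / G_in * 100%
Efficiency = (795 - 159) / 795 * 100
Efficiency = 636 / 795 * 100
Efficiency = 80.00%


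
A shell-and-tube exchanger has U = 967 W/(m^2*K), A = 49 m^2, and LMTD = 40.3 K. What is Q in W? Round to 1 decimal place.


Q = U * A * LMTD
Q = 967 * 49 * 40.3
Q = 1909534.9 W


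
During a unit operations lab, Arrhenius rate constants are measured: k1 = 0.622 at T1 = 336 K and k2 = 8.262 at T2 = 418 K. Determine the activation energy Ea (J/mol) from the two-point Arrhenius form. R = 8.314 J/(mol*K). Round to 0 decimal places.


Ea = R * ln(k2/k1) / (1/T1 - 1/T2)
ln(k2/k1) = ln(8.262/0.622) = 2.5864819
1/T1 - 1/T2 = 1/336 - 1/418 = 0.000583845979
Ea = 8.314 * 2.5864819 / 0.000583845979
Ea = 36832 J/mol


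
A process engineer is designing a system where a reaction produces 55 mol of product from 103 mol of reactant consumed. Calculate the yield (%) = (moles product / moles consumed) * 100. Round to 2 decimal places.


Yield = (moles product / moles consumed) * 100%
Yield = (55 / 103) * 100
Yield = 0.534 * 100
Yield = 53.40%


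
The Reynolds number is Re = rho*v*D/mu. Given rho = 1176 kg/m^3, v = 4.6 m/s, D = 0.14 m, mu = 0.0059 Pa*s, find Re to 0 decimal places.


Re = rho * v * D / mu
Re = 1176 * 4.6 * 0.14 / 0.0059
Re = 757.344 / 0.0059
Re = 128363


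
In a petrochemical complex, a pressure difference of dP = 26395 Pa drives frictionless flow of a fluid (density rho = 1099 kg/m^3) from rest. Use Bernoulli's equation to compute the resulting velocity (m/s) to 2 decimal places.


v = sqrt(2*dP/rho)
v = sqrt(2*26395/1099)
v = sqrt(48.034577)
v = 6.93 m/s


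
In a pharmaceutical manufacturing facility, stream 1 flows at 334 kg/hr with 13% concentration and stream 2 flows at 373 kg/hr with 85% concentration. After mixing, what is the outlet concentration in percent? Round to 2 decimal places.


Mass balance on solute: F1*x1 + F2*x2 = F3*x3
F3 = F1 + F2 = 334 + 373 = 707 kg/hr
x3 = (F1*x1 + F2*x2)/F3
x3 = (334*0.13 + 373*0.85) / 707
x3 = 50.99%


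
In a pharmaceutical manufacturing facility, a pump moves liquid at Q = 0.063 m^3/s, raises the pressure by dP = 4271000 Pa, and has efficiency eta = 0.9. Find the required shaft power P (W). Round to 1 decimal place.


P = Q * dP / eta
P = 0.063 * 4271000 / 0.9
P = 269073.0 / 0.9
P = 298970.0 W
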